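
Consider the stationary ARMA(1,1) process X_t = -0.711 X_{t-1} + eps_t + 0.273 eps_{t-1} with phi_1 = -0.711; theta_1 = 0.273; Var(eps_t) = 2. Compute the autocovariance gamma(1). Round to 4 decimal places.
\gamma(1) = -1.4277

Multiply the model equation by X_{t-k} and take expectations. With theta_0 = psi_0 = 1 and psi_j the MA(infinity) weights, this gives
  gamma(k) - sum_i phi_i gamma(k-i) = c_k,
  c_k = sigma^2 * sum_{j=k..q} theta_j psi_{j-k}   (c_k = 0 for k > q),
using gamma(-m) = gamma(m).
psi-weights needed (psi_j = theta_j + sum_i phi_i psi_{j-i}):
  psi_1 = theta_1 + phi_1 = 0.273 + (-0.711) = -0.438
Right-hand sides:
  c_0 = sigma^2 (1 + theta_1 psi_1) = 2 * (1 + (0.273)(-0.438)) = 2 * 0.880426 = 1.760852
  c_1 = sigma^2 theta_1 = 2 * (0.273) = 0.546
  c_2 = 0
Equations for k = 0 and k = 1 (AR order 1):
  gamma(0) = phi_1 gamma(1) + c_0
  gamma(1) = phi_1 gamma(0) + c_1
Substituting the second into the first: gamma(0) (1 - phi_1^2) = c_0 + phi_1 c_1, so
  gamma(0) = (c_0 + phi_1 c_1) / (1 - phi_1^2) = (1.760852 + (-0.711)(0.546)) / (1 - (-0.711)^2) = 1.372646 / 0.494479 = 2.775944.
  gamma(1) = phi_1 gamma(0) + c_1 = (-0.711)(2.775944) + (0.546) = -1.427696.
Therefore gamma(1) = -1.4277 (to 4 decimal places).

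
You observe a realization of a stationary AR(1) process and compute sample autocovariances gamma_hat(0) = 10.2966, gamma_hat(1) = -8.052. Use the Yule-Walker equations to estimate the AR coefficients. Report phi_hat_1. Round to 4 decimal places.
\hat\phi_{1} = -0.7820

The Yule-Walker equations for an AR(p) process read, in matrix form,
  Gamma_p phi = r_p,   with   (Gamma_p)_{ij} = gamma(|i - j|),
                       (r_p)_i = gamma(i),   i,j = 1..p.
Substitute the sample gammas (Toeplitz matrix and right-hand side of size 1):
  Gamma_p = [[10.2966]]
  r_p     = [-8.052]
With p = 1 this is the single equation gamma(0) phi_1 = gamma(1):
  phi_hat_1 = gamma(1) / gamma(0) = -8.052 / 10.2966 = -0.7820.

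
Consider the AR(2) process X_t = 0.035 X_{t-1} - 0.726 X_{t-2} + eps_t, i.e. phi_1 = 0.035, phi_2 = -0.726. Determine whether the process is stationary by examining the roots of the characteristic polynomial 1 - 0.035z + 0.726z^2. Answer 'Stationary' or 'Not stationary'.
\text{Stationary}

The AR(p) characteristic polynomial is P(z) = 1 - 0.035z + 0.726z^2.
Stationarity requires all roots to lie outside the unit circle, i.e. |z| > 1 for every root.
Set 1 + (-0.035) z + (0.726) z^2 = 0, i.e. a z^2 + b z + c = 0 with a = 0.726, b = -0.035, c = 1.
Discriminant D = b^2 - 4ac = (-0.035)^2 - 4*(0.726)*1 = 0.001225 - (2.904) = -2.902775.
D < 0, so the roots are the complex-conjugate pair z = (-b +/- i sqrt(-D)) / (2a) = 0.0241 +/- 1.1734i.
For a conjugate pair |z|^2 = z * conj(z) = (product of roots) = c/a = 1/(0.726) = 1.37741, so |z| = sqrt(1.37741) = 1.1736 for both roots.
Moduli of all roots: 1.1736, 1.1736.
All moduli strictly greater than 1? Yes.
Verdict: Stationary.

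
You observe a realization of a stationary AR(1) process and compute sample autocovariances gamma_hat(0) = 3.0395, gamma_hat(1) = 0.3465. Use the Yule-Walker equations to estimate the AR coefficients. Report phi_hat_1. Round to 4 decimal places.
\hat\phi_{1} = 0.1140

The Yule-Walker equations for an AR(p) process read, in matrix form,
  Gamma_p phi = r_p,   with   (Gamma_p)_{ij} = gamma(|i - j|),
                       (r_p)_i = gamma(i),   i,j = 1..p.
Substitute the sample gammas (Toeplitz matrix and right-hand side of size 1):
  Gamma_p = [[3.0395]]
  r_p     = [0.3465]
With p = 1 this is the single equation gamma(0) phi_1 = gamma(1):
  phi_hat_1 = gamma(1) / gamma(0) = 0.3465 / 3.0395 = 0.1140.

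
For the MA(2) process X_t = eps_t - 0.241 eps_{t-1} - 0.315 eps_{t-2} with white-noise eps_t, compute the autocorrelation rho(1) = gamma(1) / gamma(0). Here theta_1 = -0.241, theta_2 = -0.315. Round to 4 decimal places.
\rho(1) = -0.1426

For an MA(q) process with theta_0 = 1, the autocovariance is
  gamma(k) = sigma^2 * sum_{i=0..q-k} theta_i * theta_{i+k},
and rho(k) = gamma(k) / gamma(0). Sigma^2 cancels.
  numerator   = (1)*(-0.241) + (-0.241)*(-0.315) = -0.165085.
  denominator = (1)^2 + (-0.241)^2 + (-0.315)^2 = 1.157306.
  rho(1) = -0.165085 / 1.157306 = -0.1426.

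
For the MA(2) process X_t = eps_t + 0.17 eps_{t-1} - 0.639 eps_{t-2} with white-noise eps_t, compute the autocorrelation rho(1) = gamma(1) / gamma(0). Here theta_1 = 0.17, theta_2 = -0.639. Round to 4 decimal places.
\rho(1) = 0.0427

For an MA(q) process with theta_0 = 1, the autocovariance is
  gamma(k) = sigma^2 * sum_{i=0..q-k} theta_i * theta_{i+k},
and rho(k) = gamma(k) / gamma(0). Sigma^2 cancels.
  numerator   = (1)*(0.17) + (0.17)*(-0.639) = 0.06137.
  denominator = (1)^2 + (0.17)^2 + (-0.639)^2 = 1.437221.
  rho(1) = 0.06137 / 1.437221 = 0.0427.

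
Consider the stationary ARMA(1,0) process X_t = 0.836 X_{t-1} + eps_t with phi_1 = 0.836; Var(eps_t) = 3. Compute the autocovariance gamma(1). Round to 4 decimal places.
\gamma(1) = 8.3293

Multiply the model equation by X_{t-k} and take expectations. With theta_0 = psi_0 = 1 and psi_j the MA(infinity) weights, this gives
  gamma(k) - sum_i phi_i gamma(k-i) = c_k,
  c_k = sigma^2 * sum_{j=k..q} theta_j psi_{j-k}   (c_k = 0 for k > q),
using gamma(-m) = gamma(m).
Pure AR (q = 0): c_0 = sigma^2 = 3, c_k = 0 for k >= 1.
Equations for k = 0 and k = 1 (AR order 1):
  gamma(0) = phi_1 gamma(1) + c_0
  gamma(1) = phi_1 gamma(0) + c_1
Substituting the second into the first: gamma(0) (1 - phi_1^2) = c_0 + phi_1 c_1, so
  gamma(0) = c_0 / (1 - phi_1^2) = 3 / (1 - (0.836)^2) = 3 / 0.301104 = 9.963335.
  gamma(1) = phi_1 gamma(0) = (0.836)(9.963335) = 8.329348.
Therefore gamma(1) = 8.3293 (to 4 decimal places).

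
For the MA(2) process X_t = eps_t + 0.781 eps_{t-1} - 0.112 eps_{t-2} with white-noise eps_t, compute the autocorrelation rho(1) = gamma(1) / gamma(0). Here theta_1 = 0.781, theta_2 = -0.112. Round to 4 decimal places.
\rho(1) = 0.4274

For an MA(q) process with theta_0 = 1, the autocovariance is
  gamma(k) = sigma^2 * sum_{i=0..q-k} theta_i * theta_{i+k},
and rho(k) = gamma(k) / gamma(0). Sigma^2 cancels.
  numerator   = (1)*(0.781) + (0.781)*(-0.112) = 0.693528.
  denominator = (1)^2 + (0.781)^2 + (-0.112)^2 = 1.622505.
  rho(1) = 0.693528 / 1.622505 = 0.4274.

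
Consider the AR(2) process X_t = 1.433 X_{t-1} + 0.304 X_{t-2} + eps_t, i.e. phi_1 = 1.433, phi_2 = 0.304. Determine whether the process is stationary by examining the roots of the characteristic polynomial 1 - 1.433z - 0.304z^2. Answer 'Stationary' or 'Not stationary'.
\text{Not stationary}

The AR(p) characteristic polynomial is P(z) = 1 - 1.433z - 0.304z^2.
Stationarity requires all roots to lie outside the unit circle, i.e. |z| > 1 for every root.
Set 1 + (-1.433) z + (-0.304) z^2 = 0, i.e. a z^2 + b z + c = 0 with a = -0.304, b = -1.433, c = 1.
Discriminant D = b^2 - 4ac = (-1.433)^2 - 4*(-0.304)*1 = 2.053489 - (-1.216) = 3.269489.
D >= 0, so the roots are real: z = (-b +/- sqrt(D)) / (2a) = (1.433 +/- 1.808173) / (-0.608).
  z_1 = (1.433 + 1.808173) / (-0.608) = -5.3309,   |z_1| = 5.3309.
  z_2 = (1.433 - 1.808173) / (-0.608) = 0.6171,   |z_2| = 0.6171.
Moduli of all roots: 5.3309, 0.6171.
All moduli strictly greater than 1? No.
Verdict: Not stationary.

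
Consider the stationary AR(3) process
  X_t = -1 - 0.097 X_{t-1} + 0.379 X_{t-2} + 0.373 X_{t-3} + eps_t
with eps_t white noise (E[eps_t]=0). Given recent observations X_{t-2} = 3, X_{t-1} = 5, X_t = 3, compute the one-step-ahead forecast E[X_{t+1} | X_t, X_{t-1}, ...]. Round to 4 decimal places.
E[X_{t+1} \mid \mathcal F_t] = 1.7230

For an AR(p) model X_t = c + sum_i phi_i X_{t-i} + eps_t, the
one-step-ahead conditional mean is
  E[X_{t+1} | X_t, ...] = c + sum_i phi_i X_{t+1-i}.
Substitute known values:
  E[X_{t+1} | ...] = -1 + (-0.097) * (3) + (0.379) * (5) + (0.373) * (3)
                   = 1.7230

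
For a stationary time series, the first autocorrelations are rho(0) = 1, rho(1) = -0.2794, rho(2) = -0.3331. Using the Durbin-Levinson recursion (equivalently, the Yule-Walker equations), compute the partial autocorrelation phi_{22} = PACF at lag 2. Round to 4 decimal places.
\phi_{22} = -0.4460

The PACF at lag k is phi_{kk}, the last component of the solution
to the Yule-Walker system G_k phi = r_k where
  (G_k)_{ij} = rho(|i - j|), (r_k)_i = rho(i), i,j = 1..k.
Equivalently, Durbin-Levinson gives phi_{kk} iteratively:
  phi_{11} = rho(1)
  phi_{kk} = [rho(k) - sum_{j=1..k-1} phi_{k-1,j} rho(k-j)]
            / [1 - sum_{j=1..k-1} phi_{k-1,j} rho(j)],
  phi_{k,j} = phi_{k-1,j} - phi_{kk} phi_{k-1,k-j},  j = 1..k-1.
Step k = 1:
  phi_11 = rho(1) = -0.2794.
Step k = 2:
  phi_22 = [rho(2) - phi_11 rho(1)] / [1 - phi_11 rho(1)] = [-0.3331 - (-0.2794)(-0.2794)] / [1 - (-0.2794)(-0.2794)]
         = -0.41116436 / 0.92193564 = -0.446.
Therefore phi_{22} = -0.4460.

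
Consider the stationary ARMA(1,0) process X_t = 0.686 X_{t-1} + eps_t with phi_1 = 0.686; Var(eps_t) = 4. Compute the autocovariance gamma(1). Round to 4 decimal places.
\gamma(1) = 5.1832

Multiply the model equation by X_{t-k} and take expectations. With theta_0 = psi_0 = 1 and psi_j the MA(infinity) weights, this gives
  gamma(k) - sum_i phi_i gamma(k-i) = c_k,
  c_k = sigma^2 * sum_{j=k..q} theta_j psi_{j-k}   (c_k = 0 for k > q),
using gamma(-m) = gamma(m).
Pure AR (q = 0): c_0 = sigma^2 = 4, c_k = 0 for k >= 1.
Equations for k = 0 and k = 1 (AR order 1):
  gamma(0) = phi_1 gamma(1) + c_0
  gamma(1) = phi_1 gamma(0) + c_1
Substituting the second into the first: gamma(0) (1 - phi_1^2) = c_0 + phi_1 c_1, so
  gamma(0) = c_0 / (1 - phi_1^2) = 4 / (1 - (0.686)^2) = 4 / 0.529404 = 7.555666.
  gamma(1) = phi_1 gamma(0) = (0.686)(7.555666) = 5.183187.
Therefore gamma(1) = 5.1832 (to 4 decimal places).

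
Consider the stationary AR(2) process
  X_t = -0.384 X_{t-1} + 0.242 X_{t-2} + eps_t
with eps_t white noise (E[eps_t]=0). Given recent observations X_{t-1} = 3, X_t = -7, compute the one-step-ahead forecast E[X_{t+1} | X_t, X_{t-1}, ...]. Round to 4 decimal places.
E[X_{t+1} \mid \mathcal F_t] = 3.4140

For an AR(p) model X_t = c + sum_i phi_i X_{t-i} + eps_t, the
one-step-ahead conditional mean is
  E[X_{t+1} | X_t, ...] = c + sum_i phi_i X_{t+1-i}.
Substitute known values:
  E[X_{t+1} | ...] = (-0.384) * (-7) + (0.242) * (3)
                   = 3.4140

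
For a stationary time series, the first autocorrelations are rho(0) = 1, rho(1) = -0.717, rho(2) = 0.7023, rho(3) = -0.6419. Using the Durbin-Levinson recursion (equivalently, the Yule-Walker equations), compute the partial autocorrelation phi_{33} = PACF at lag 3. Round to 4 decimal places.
\phi_{33} = -0.1348

The PACF at lag k is phi_{kk}, the last component of the solution
to the Yule-Walker system G_k phi = r_k where
  (G_k)_{ij} = rho(|i - j|), (r_k)_i = rho(i), i,j = 1..k.
Equivalently, Durbin-Levinson gives phi_{kk} iteratively:
  phi_{11} = rho(1)
  phi_{kk} = [rho(k) - sum_{j=1..k-1} phi_{k-1,j} rho(k-j)]
            / [1 - sum_{j=1..k-1} phi_{k-1,j} rho(j)],
  phi_{k,j} = phi_{k-1,j} - phi_{kk} phi_{k-1,k-j},  j = 1..k-1.
Step k = 1:
  phi_11 = rho(1) = -0.717.
Step k = 2:
  phi_22 = [rho(2) - phi_11 rho(1)] / [1 - phi_11 rho(1)] = [0.7023 - (-0.717)(-0.717)] / [1 - (-0.717)(-0.717)]
         = 0.188211 / 0.485911 = 0.387336.
  Update: phi_21 = phi_11 - phi_22 phi_11 = -0.717 - (0.387336)(-0.717) = -0.43928.
Step k = 3:
  phi_33 = [rho(3) - phi_21 rho(2) - phi_22 rho(1)] / [1 - phi_21 rho(1) - phi_22 rho(2)]
    numerator   = -0.6419 - (-0.43928)(0.7023) - (0.387336)(-0.717) = -0.0556736
    denominator = 1 - (-0.43928)(-0.717) - (0.387336)(0.7023) = 0.41301004
  phi_33 = -0.0556736 / 0.41301004 = -0.1348.
Therefore phi_{33} = -0.1348.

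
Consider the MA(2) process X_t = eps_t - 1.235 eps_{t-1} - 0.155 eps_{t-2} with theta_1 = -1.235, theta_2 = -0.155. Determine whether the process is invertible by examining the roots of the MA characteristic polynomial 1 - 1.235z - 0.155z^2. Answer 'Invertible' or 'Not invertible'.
\text{Not invertible}

The MA(q) characteristic polynomial is P(z) = 1 - 1.235z - 0.155z^2.
Invertibility requires all roots to lie outside the unit circle, i.e. |z| > 1 for every root.
Set 1 + (-1.235) z + (-0.155) z^2 = 0, i.e. a z^2 + b z + c = 0 with a = -0.155, b = -1.235, c = 1.
Discriminant D = b^2 - 4ac = (-1.235)^2 - 4*(-0.155)*1 = 1.525225 - (-0.62) = 2.145225.
D >= 0, so the roots are real: z = (-b +/- sqrt(D)) / (2a) = (1.235 +/- 1.464659) / (-0.31).
  z_1 = (1.235 + 1.464659) / (-0.31) = -8.7086,   |z_1| = 8.7086.
  z_2 = (1.235 - 1.464659) / (-0.31) = 0.7408,   |z_2| = 0.7408.
Moduli of all roots: 8.7086, 0.7408.
All moduli strictly greater than 1? No.
Verdict: Not invertible.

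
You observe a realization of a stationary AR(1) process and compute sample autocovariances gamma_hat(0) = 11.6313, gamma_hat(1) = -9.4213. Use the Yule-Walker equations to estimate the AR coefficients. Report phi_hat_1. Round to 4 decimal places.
\hat\phi_{1} = -0.8100

The Yule-Walker equations for an AR(p) process read, in matrix form,
  Gamma_p phi = r_p,   with   (Gamma_p)_{ij} = gamma(|i - j|),
                       (r_p)_i = gamma(i),   i,j = 1..p.
Substitute the sample gammas (Toeplitz matrix and right-hand side of size 1):
  Gamma_p = [[11.6313]]
  r_p     = [-9.4213]
With p = 1 this is the single equation gamma(0) phi_1 = gamma(1):
  phi_hat_1 = gamma(1) / gamma(0) = -9.4213 / 11.6313 = -0.8100.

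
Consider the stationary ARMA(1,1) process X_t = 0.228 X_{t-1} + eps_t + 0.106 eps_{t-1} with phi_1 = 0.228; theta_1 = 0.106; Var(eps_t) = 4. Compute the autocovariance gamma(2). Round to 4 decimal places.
\gamma(2) = 0.3291

Multiply the model equation by X_{t-k} and take expectations. With theta_0 = psi_0 = 1 and psi_j the MA(infinity) weights, this gives
  gamma(k) - sum_i phi_i gamma(k-i) = c_k,
  c_k = sigma^2 * sum_{j=k..q} theta_j psi_{j-k}   (c_k = 0 for k > q),
using gamma(-m) = gamma(m).
psi-weights needed (psi_j = theta_j + sum_i phi_i psi_{j-i}):
  psi_1 = theta_1 + phi_1 = 0.106 + (0.228) = 0.334
Right-hand sides:
  c_0 = sigma^2 (1 + theta_1 psi_1) = 4 * (1 + (0.106)(0.334)) = 4 * 1.035404 = 4.141616
  c_1 = sigma^2 theta_1 = 4 * (0.106) = 0.424
  c_2 = 0
Equations for k = 0 and k = 1 (AR order 1):
  gamma(0) = phi_1 gamma(1) + c_0
  gamma(1) = phi_1 gamma(0) + c_1
Substituting the second into the first: gamma(0) (1 - phi_1^2) = c_0 + phi_1 c_1, so
  gamma(0) = (c_0 + phi_1 c_1) / (1 - phi_1^2) = (4.141616 + (0.228)(0.424)) / (1 - (0.228)^2) = 4.238288 / 0.948016 = 4.470692.
  gamma(1) = phi_1 gamma(0) + c_1 = (0.228)(4.470692) + (0.424) = 1.443318.
For k = 2 (> q): gamma(2) = phi_1 gamma(1) = (0.228)(1.443318) = 0.329076.
Therefore gamma(2) = 0.3291 (to 4 decimal places).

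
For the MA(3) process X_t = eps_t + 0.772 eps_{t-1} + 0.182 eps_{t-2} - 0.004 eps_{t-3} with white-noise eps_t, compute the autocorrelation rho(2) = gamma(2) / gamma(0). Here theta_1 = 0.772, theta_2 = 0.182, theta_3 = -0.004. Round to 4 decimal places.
\rho(2) = 0.1098

For an MA(q) process with theta_0 = 1, the autocovariance is
  gamma(k) = sigma^2 * sum_{i=0..q-k} theta_i * theta_{i+k},
and rho(k) = gamma(k) / gamma(0). Sigma^2 cancels.
  numerator   = (1)*(0.182) + (0.772)*(-0.004) = 0.178912.
  denominator = (1)^2 + (0.772)^2 + (0.182)^2 + (-0.004)^2 = 1.629124.
  rho(2) = 0.178912 / 1.629124 = 0.1098.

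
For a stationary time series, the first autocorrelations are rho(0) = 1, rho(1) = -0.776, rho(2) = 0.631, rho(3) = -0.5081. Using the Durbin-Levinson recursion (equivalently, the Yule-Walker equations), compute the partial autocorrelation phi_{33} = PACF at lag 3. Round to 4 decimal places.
\phi_{33} = 0.0058

The PACF at lag k is phi_{kk}, the last component of the solution
to the Yule-Walker system G_k phi = r_k where
  (G_k)_{ij} = rho(|i - j|), (r_k)_i = rho(i), i,j = 1..k.
Equivalently, Durbin-Levinson gives phi_{kk} iteratively:
  phi_{11} = rho(1)
  phi_{kk} = [rho(k) - sum_{j=1..k-1} phi_{k-1,j} rho(k-j)]
            / [1 - sum_{j=1..k-1} phi_{k-1,j} rho(j)],
  phi_{k,j} = phi_{k-1,j} - phi_{kk} phi_{k-1,k-j},  j = 1..k-1.
Step k = 1:
  phi_11 = rho(1) = -0.776.
Step k = 2:
  phi_22 = [rho(2) - phi_11 rho(1)] / [1 - phi_11 rho(1)] = [0.631 - (-0.776)(-0.776)] / [1 - (-0.776)(-0.776)]
         = 0.028824 / 0.397824 = 0.072454.
  Update: phi_21 = phi_11 - phi_22 phi_11 = -0.776 - (0.072454)(-0.776) = -0.719776.
Step k = 3:
  phi_33 = [rho(3) - phi_21 rho(2) - phi_22 rho(1)] / [1 - phi_21 rho(1) - phi_22 rho(2)]
    numerator   = -0.5081 - (-0.719776)(0.631) - (0.072454)(-0.776) = 0.00230281
    denominator = 1 - (-0.719776)(-0.776) - (0.072454)(0.631) = 0.39573558
  phi_33 = 0.00230281 / 0.39573558 = 0.0058.
Therefore phi_{33} = 0.0058.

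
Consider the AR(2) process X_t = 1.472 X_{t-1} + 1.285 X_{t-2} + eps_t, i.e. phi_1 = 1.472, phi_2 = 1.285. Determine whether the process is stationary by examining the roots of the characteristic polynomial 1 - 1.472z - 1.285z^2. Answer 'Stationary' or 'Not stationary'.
\text{Not stationary}

The AR(p) characteristic polynomial is P(z) = 1 - 1.472z - 1.285z^2.
Stationarity requires all roots to lie outside the unit circle, i.e. |z| > 1 for every root.
Set 1 + (-1.472) z + (-1.285) z^2 = 0, i.e. a z^2 + b z + c = 0 with a = -1.285, b = -1.472, c = 1.
Discriminant D = b^2 - 4ac = (-1.472)^2 - 4*(-1.285)*1 = 2.166784 - (-5.14) = 7.306784.
D >= 0, so the roots are real: z = (-b +/- sqrt(D)) / (2a) = (1.472 +/- 2.703106) / (-2.57).
  z_1 = (1.472 + 2.703106) / (-2.57) = -1.6246,   |z_1| = 1.6246.
  z_2 = (1.472 - 2.703106) / (-2.57) = 0.479,   |z_2| = 0.479.
Moduli of all roots: 1.6246, 0.4790.
All moduli strictly greater than 1? No.
Verdict: Not stationary.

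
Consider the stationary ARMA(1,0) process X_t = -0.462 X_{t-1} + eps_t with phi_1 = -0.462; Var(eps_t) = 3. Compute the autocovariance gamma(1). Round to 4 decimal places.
\gamma(1) = -1.7621

Multiply the model equation by X_{t-k} and take expectations. With theta_0 = psi_0 = 1 and psi_j the MA(infinity) weights, this gives
  gamma(k) - sum_i phi_i gamma(k-i) = c_k,
  c_k = sigma^2 * sum_{j=k..q} theta_j psi_{j-k}   (c_k = 0 for k > q),
using gamma(-m) = gamma(m).
Pure AR (q = 0): c_0 = sigma^2 = 3, c_k = 0 for k >= 1.
Equations for k = 0 and k = 1 (AR order 1):
  gamma(0) = phi_1 gamma(1) + c_0
  gamma(1) = phi_1 gamma(0) + c_1
Substituting the second into the first: gamma(0) (1 - phi_1^2) = c_0 + phi_1 c_1, so
  gamma(0) = c_0 / (1 - phi_1^2) = 3 / (1 - (-0.462)^2) = 3 / 0.786556 = 3.814096.
  gamma(1) = phi_1 gamma(0) = (-0.462)(3.814096) = -1.762112.
Therefore gamma(1) = -1.7621 (to 4 decimal places).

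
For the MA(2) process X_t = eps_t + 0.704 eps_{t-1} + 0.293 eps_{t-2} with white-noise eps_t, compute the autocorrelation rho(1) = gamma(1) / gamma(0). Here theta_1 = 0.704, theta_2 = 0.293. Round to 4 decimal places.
\rho(1) = 0.5756

For an MA(q) process with theta_0 = 1, the autocovariance is
  gamma(k) = sigma^2 * sum_{i=0..q-k} theta_i * theta_{i+k},
and rho(k) = gamma(k) / gamma(0). Sigma^2 cancels.
  numerator   = (1)*(0.704) + (0.704)*(0.293) = 0.910272.
  denominator = (1)^2 + (0.704)^2 + (0.293)^2 = 1.581465.
  rho(1) = 0.910272 / 1.581465 = 0.5756.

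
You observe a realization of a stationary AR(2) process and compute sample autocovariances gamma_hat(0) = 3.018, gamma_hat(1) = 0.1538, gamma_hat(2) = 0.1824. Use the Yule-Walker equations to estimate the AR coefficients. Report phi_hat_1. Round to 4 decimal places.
\hat\phi_{1} = 0.0480

The Yule-Walker equations for an AR(p) process read, in matrix form,
  Gamma_p phi = r_p,   with   (Gamma_p)_{ij} = gamma(|i - j|),
                       (r_p)_i = gamma(i),   i,j = 1..p.
Substitute the sample gammas (Toeplitz matrix and right-hand side of size 2):
  Gamma_p = [[3.018, 0.1538], [0.1538, 3.018]]
  r_p     = [0.1538, 0.1824]
Written out:
  3.018 phi_1 + 0.1538 phi_2 = 0.1538
  0.1538 phi_1 + 3.018 phi_2 = 0.1824
Solve by Cramer's rule:
  det = gamma(0)^2 - gamma(1)^2 = (3.018)^2 - (0.1538)^2 = 9.108324 - 0.02365444 = 9.08466956
  phi_hat_1 = [gamma(1) gamma(0) - gamma(1) gamma(2)] / det = [(0.1538)(3.018) - (0.1538)(0.1824)] / 9.08466956 = 0.43611528 / 9.08466956 = 0.048
  phi_hat_2 = [gamma(0) gamma(2) - gamma(1)^2] / det = [(3.018)(0.1824) - (0.1538)^2] / 9.08466956 = 0.52682876 / 9.08466956 = 0.058
So phi_hat = [0.0480, 0.0580].
Therefore phi_hat_1 = 0.0480.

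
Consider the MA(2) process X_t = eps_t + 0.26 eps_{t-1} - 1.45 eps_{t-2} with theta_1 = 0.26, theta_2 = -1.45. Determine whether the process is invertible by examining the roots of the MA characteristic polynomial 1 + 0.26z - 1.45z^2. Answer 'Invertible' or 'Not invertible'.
\text{Not invertible}

The MA(q) characteristic polynomial is P(z) = 1 + 0.26z - 1.45z^2.
Invertibility requires all roots to lie outside the unit circle, i.e. |z| > 1 for every root.
Set 1 + (0.26) z + (-1.45) z^2 = 0, i.e. a z^2 + b z + c = 0 with a = -1.45, b = 0.26, c = 1.
Discriminant D = b^2 - 4ac = (0.26)^2 - 4*(-1.45)*1 = 0.0676 - (-5.8) = 5.8676.
D >= 0, so the roots are real: z = (-b +/- sqrt(D)) / (2a) = (-0.26 +/- 2.422313) / (-2.9).
  z_1 = (-0.26 + 2.422313) / (-2.9) = -0.7456,   |z_1| = 0.7456.
  z_2 = (-0.26 - 2.422313) / (-2.9) = 0.9249,   |z_2| = 0.9249.
Moduli of all roots: 0.7456, 0.9249.
All moduli strictly greater than 1? No.
Verdict: Not invertible.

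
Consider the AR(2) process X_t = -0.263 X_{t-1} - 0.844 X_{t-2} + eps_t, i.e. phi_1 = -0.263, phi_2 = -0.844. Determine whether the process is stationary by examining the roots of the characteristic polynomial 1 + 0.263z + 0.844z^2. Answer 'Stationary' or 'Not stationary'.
\text{Stationary}

The AR(p) characteristic polynomial is P(z) = 1 + 0.263z + 0.844z^2.
Stationarity requires all roots to lie outside the unit circle, i.e. |z| > 1 for every root.
Set 1 + (0.263) z + (0.844) z^2 = 0, i.e. a z^2 + b z + c = 0 with a = 0.844, b = 0.263, c = 1.
Discriminant D = b^2 - 4ac = (0.263)^2 - 4*(0.844)*1 = 0.069169 - (3.376) = -3.306831.
D < 0, so the roots are the complex-conjugate pair z = (-b +/- i sqrt(-D)) / (2a) = -0.1558 +/- 1.0773i.
For a conjugate pair |z|^2 = z * conj(z) = (product of roots) = c/a = 1/(0.844) = 1.184834, so |z| = sqrt(1.184834) = 1.0885 for both roots.
Moduli of all roots: 1.0885, 1.0885.
All moduli strictly greater than 1? Yes.
Verdict: Stationary.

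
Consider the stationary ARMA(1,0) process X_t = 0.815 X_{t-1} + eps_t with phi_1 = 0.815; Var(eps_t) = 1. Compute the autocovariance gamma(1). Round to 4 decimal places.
\gamma(1) = 2.4272

Multiply the model equation by X_{t-k} and take expectations. With theta_0 = psi_0 = 1 and psi_j the MA(infinity) weights, this gives
  gamma(k) - sum_i phi_i gamma(k-i) = c_k,
  c_k = sigma^2 * sum_{j=k..q} theta_j psi_{j-k}   (c_k = 0 for k > q),
using gamma(-m) = gamma(m).
Pure AR (q = 0): c_0 = sigma^2 = 1, c_k = 0 for k >= 1.
Equations for k = 0 and k = 1 (AR order 1):
  gamma(0) = phi_1 gamma(1) + c_0
  gamma(1) = phi_1 gamma(0) + c_1
Substituting the second into the first: gamma(0) (1 - phi_1^2) = c_0 + phi_1 c_1, so
  gamma(0) = c_0 / (1 - phi_1^2) = 1 / (1 - (0.815)^2) = 1 / 0.335775 = 2.978185.
  gamma(1) = phi_1 gamma(0) = (0.815)(2.978185) = 2.427221.
Therefore gamma(1) = 2.4272 (to 4 decimal places).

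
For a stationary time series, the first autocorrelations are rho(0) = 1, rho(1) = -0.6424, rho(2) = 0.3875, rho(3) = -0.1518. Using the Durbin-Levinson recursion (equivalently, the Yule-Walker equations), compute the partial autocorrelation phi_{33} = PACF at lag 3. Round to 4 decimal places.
\phi_{33} = 0.1369

The PACF at lag k is phi_{kk}, the last component of the solution
to the Yule-Walker system G_k phi = r_k where
  (G_k)_{ij} = rho(|i - j|), (r_k)_i = rho(i), i,j = 1..k.
Equivalently, Durbin-Levinson gives phi_{kk} iteratively:
  phi_{11} = rho(1)
  phi_{kk} = [rho(k) - sum_{j=1..k-1} phi_{k-1,j} rho(k-j)]
            / [1 - sum_{j=1..k-1} phi_{k-1,j} rho(j)],
  phi_{k,j} = phi_{k-1,j} - phi_{kk} phi_{k-1,k-j},  j = 1..k-1.
Step k = 1:
  phi_11 = rho(1) = -0.6424.
Step k = 2:
  phi_22 = [rho(2) - phi_11 rho(1)] / [1 - phi_11 rho(1)] = [0.3875 - (-0.6424)(-0.6424)] / [1 - (-0.6424)(-0.6424)]
         = -0.02517776 / 0.58732224 = -0.042869.
  Update: phi_21 = phi_11 - phi_22 phi_11 = -0.6424 - (-0.042869)(-0.6424) = -0.669939.
Step k = 3:
  phi_33 = [rho(3) - phi_21 rho(2) - phi_22 rho(1)] / [1 - phi_21 rho(1) - phi_22 rho(2)]
    numerator   = -0.1518 - (-0.669939)(0.3875) - (-0.042869)(-0.6424) = 0.08026244
    denominator = 1 - (-0.669939)(-0.6424) - (-0.042869)(0.3875) = 0.5862429
  phi_33 = 0.08026244 / 0.5862429 = 0.1369.
Therefore phi_{33} = 0.1369.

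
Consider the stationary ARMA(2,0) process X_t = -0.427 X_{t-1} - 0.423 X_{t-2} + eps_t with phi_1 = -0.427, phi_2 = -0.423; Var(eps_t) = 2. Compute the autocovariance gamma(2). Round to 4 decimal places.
\gamma(2) = -0.7893

Multiply the model equation by X_{t-k} and take expectations. With theta_0 = psi_0 = 1 and psi_j the MA(infinity) weights, this gives
  gamma(k) - sum_i phi_i gamma(k-i) = c_k,
  c_k = sigma^2 * sum_{j=k..q} theta_j psi_{j-k}   (c_k = 0 for k > q),
using gamma(-m) = gamma(m).
Pure AR (q = 0): c_0 = sigma^2 = 2, c_k = 0 for k >= 1.
Equations for k = 0, 1, 2 (AR order 2, c_2 = 0):
  (E0) gamma(0) = phi_1 gamma(1) + phi_2 gamma(2) + c_0
  (E1) gamma(1) = phi_1 gamma(0) + phi_2 gamma(1) + c_1
  (E2) gamma(2) = phi_1 gamma(1) + phi_2 gamma(0)
From (E1): gamma(1) = A gamma(0) + B with
  A = phi_1 / (1 - phi_2) = -0.427 / 1.423 = -0.30007,   B = c_1 / (1 - phi_2) = 0 / 1.423 = 0.
Insert (E2) into (E0): gamma(0) (1 - phi_2^2) = phi_1 (1 + phi_2) gamma(1) + c_0.
  phi_1 (1 + phi_2) = (-0.427)(0.577) = -0.246379,   1 - phi_2^2 = 0.821071.
Replace gamma(1) by A gamma(0) + B and collect gamma(0):
  gamma(0) [0.821071 - (-0.246379)(-0.30007)] = c_0 = 2
  gamma(0) * 0.74714 = 2
  gamma(0) = 2 / 0.74714 = 2.676875.
  gamma(1) = A gamma(0) = (-0.30007)(2.676875) = -0.80325.
  gamma(2) = phi_1 gamma(1) + phi_2 gamma(0) = (-0.427)(-0.80325) + (-0.423)(2.676875) = -0.78933.
Therefore gamma(2) = -0.7893 (to 4 decimal places).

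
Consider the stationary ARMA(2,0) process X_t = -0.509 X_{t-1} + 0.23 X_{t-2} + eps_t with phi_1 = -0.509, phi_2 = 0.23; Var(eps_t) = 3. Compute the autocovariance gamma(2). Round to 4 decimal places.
\gamma(2) = 3.1869

Multiply the model equation by X_{t-k} and take expectations. With theta_0 = psi_0 = 1 and psi_j the MA(infinity) weights, this gives
  gamma(k) - sum_i phi_i gamma(k-i) = c_k,
  c_k = sigma^2 * sum_{j=k..q} theta_j psi_{j-k}   (c_k = 0 for k > q),
using gamma(-m) = gamma(m).
Pure AR (q = 0): c_0 = sigma^2 = 3, c_k = 0 for k >= 1.
Equations for k = 0, 1, 2 (AR order 2, c_2 = 0):
  (E0) gamma(0) = phi_1 gamma(1) + phi_2 gamma(2) + c_0
  (E1) gamma(1) = phi_1 gamma(0) + phi_2 gamma(1) + c_1
  (E2) gamma(2) = phi_1 gamma(1) + phi_2 gamma(0)
From (E1): gamma(1) = A gamma(0) + B with
  A = phi_1 / (1 - phi_2) = -0.509 / 0.77 = -0.661039,   B = c_1 / (1 - phi_2) = 0 / 0.77 = 0.
Insert (E2) into (E0): gamma(0) (1 - phi_2^2) = phi_1 (1 + phi_2) gamma(1) + c_0.
  phi_1 (1 + phi_2) = (-0.509)(1.23) = -0.62607,   1 - phi_2^2 = 0.9471.
Replace gamma(1) by A gamma(0) + B and collect gamma(0):
  gamma(0) [0.9471 - (-0.62607)(-0.661039)] = c_0 = 3
  gamma(0) * 0.533243 = 3
  gamma(0) = 3 / 0.533243 = 5.625949.
  gamma(1) = A gamma(0) = (-0.661039)(5.625949) = -3.718972.
  gamma(2) = phi_1 gamma(1) + phi_2 gamma(0) = (-0.509)(-3.718972) + (0.23)(5.625949) = 3.186925.
Therefore gamma(2) = 3.1869 (to 4 decimal places).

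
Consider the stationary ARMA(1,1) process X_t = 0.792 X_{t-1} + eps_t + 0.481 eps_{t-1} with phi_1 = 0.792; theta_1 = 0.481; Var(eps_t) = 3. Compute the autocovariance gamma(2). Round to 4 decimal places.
\gamma(2) = 11.2060

Multiply the model equation by X_{t-k} and take expectations. With theta_0 = psi_0 = 1 and psi_j the MA(infinity) weights, this gives
  gamma(k) - sum_i phi_i gamma(k-i) = c_k,
  c_k = sigma^2 * sum_{j=k..q} theta_j psi_{j-k}   (c_k = 0 for k > q),
using gamma(-m) = gamma(m).
psi-weights needed (psi_j = theta_j + sum_i phi_i psi_{j-i}):
  psi_1 = theta_1 + phi_1 = 0.481 + (0.792) = 1.273
Right-hand sides:
  c_0 = sigma^2 (1 + theta_1 psi_1) = 3 * (1 + (0.481)(1.273)) = 3 * 1.612313 = 4.836939
  c_1 = sigma^2 theta_1 = 3 * (0.481) = 1.443
  c_2 = 0
Equations for k = 0 and k = 1 (AR order 1):
  gamma(0) = phi_1 gamma(1) + c_0
  gamma(1) = phi_1 gamma(0) + c_1
Substituting the second into the first: gamma(0) (1 - phi_1^2) = c_0 + phi_1 c_1, so
  gamma(0) = (c_0 + phi_1 c_1) / (1 - phi_1^2) = (4.836939 + (0.792)(1.443)) / (1 - (0.792)^2) = 5.979795 / 0.372736 = 16.042977.
  gamma(1) = phi_1 gamma(0) + c_1 = (0.792)(16.042977) + (1.443) = 14.149038.
For k = 2 (> q): gamma(2) = phi_1 gamma(1) = (0.792)(14.149038) = 11.206038.
Therefore gamma(2) = 11.2060 (to 4 decimal places).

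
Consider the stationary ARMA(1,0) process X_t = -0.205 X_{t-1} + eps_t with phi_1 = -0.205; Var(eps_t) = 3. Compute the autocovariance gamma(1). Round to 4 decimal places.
\gamma(1) = -0.6420

Multiply the model equation by X_{t-k} and take expectations. With theta_0 = psi_0 = 1 and psi_j the MA(infinity) weights, this gives
  gamma(k) - sum_i phi_i gamma(k-i) = c_k,
  c_k = sigma^2 * sum_{j=k..q} theta_j psi_{j-k}   (c_k = 0 for k > q),
using gamma(-m) = gamma(m).
Pure AR (q = 0): c_0 = sigma^2 = 3, c_k = 0 for k >= 1.
Equations for k = 0 and k = 1 (AR order 1):
  gamma(0) = phi_1 gamma(1) + c_0
  gamma(1) = phi_1 gamma(0) + c_1
Substituting the second into the first: gamma(0) (1 - phi_1^2) = c_0 + phi_1 c_1, so
  gamma(0) = c_0 / (1 - phi_1^2) = 3 / (1 - (-0.205)^2) = 3 / 0.957975 = 3.131606.
  gamma(1) = phi_1 gamma(0) = (-0.205)(3.131606) = -0.641979.
Therefore gamma(1) = -0.6420 (to 4 decimal places).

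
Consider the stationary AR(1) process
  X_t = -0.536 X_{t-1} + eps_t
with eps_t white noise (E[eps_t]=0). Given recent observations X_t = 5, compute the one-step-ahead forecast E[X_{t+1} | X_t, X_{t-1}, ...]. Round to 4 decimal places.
E[X_{t+1} \mid \mathcal F_t] = -2.6800

For an AR(p) model X_t = c + sum_i phi_i X_{t-i} + eps_t, the
one-step-ahead conditional mean is
  E[X_{t+1} | X_t, ...] = c + sum_i phi_i X_{t+1-i}.
Substitute known values:
  E[X_{t+1} | ...] = (-0.536) * (5)
                   = -2.6800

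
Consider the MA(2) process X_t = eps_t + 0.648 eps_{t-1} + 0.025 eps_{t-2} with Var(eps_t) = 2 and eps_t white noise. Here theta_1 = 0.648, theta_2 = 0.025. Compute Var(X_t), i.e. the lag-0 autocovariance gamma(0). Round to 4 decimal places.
\gamma(0) = 2.8411

For an MA(q) process X_t = eps_t + sum_i theta_i eps_{t-i} with
Var(eps_t) = sigma^2, the variance is
  gamma(0) = sigma^2 * (1 + sum_i theta_i^2).
  sum_i theta_i^2 = (0.648)^2 + (0.025)^2 = 0.419904 + 0.000625 = 0.420529.
  gamma(0) = 2 * (1 + 0.420529) = 2 * 1.420529 = 2.841058, which rounds to 2.8411.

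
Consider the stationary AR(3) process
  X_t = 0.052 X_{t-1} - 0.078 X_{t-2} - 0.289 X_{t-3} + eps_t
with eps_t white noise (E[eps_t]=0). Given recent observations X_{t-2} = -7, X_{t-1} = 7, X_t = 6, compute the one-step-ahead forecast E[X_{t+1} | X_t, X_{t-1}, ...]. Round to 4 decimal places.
E[X_{t+1} \mid \mathcal F_t] = 1.7890

For an AR(p) model X_t = c + sum_i phi_i X_{t-i} + eps_t, the
one-step-ahead conditional mean is
  E[X_{t+1} | X_t, ...] = c + sum_i phi_i X_{t+1-i}.
Substitute known values:
  E[X_{t+1} | ...] = (0.052) * (6) + (-0.078) * (7) + (-0.289) * (-7)
                   = 1.7890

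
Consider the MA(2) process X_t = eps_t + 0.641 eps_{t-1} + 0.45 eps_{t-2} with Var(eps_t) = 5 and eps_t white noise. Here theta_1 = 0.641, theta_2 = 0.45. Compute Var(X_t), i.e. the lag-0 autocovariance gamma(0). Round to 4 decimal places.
\gamma(0) = 8.0669

For an MA(q) process X_t = eps_t + sum_i theta_i eps_{t-i} with
Var(eps_t) = sigma^2, the variance is
  gamma(0) = sigma^2 * (1 + sum_i theta_i^2).
  sum_i theta_i^2 = (0.641)^2 + (0.45)^2 = 0.410881 + 0.2025 = 0.613381.
  gamma(0) = 5 * (1 + 0.613381) = 5 * 1.613381 = 8.066905, which rounds to 8.0669.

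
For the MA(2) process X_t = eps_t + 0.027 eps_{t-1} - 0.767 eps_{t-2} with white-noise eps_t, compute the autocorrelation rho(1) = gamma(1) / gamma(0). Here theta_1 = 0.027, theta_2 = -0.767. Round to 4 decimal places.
\rho(1) = 0.0040

For an MA(q) process with theta_0 = 1, the autocovariance is
  gamma(k) = sigma^2 * sum_{i=0..q-k} theta_i * theta_{i+k},
and rho(k) = gamma(k) / gamma(0). Sigma^2 cancels.
  numerator   = (1)*(0.027) + (0.027)*(-0.767) = 0.006291.
  denominator = (1)^2 + (0.027)^2 + (-0.767)^2 = 1.589018.
  rho(1) = 0.006291 / 1.589018 = 0.0040.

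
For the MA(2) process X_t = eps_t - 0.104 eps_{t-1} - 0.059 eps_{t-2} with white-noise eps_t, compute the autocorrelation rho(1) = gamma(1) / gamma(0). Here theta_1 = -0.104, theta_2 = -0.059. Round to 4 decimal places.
\rho(1) = -0.0965

For an MA(q) process with theta_0 = 1, the autocovariance is
  gamma(k) = sigma^2 * sum_{i=0..q-k} theta_i * theta_{i+k},
and rho(k) = gamma(k) / gamma(0). Sigma^2 cancels.
  numerator   = (1)*(-0.104) + (-0.104)*(-0.059) = -0.097864.
  denominator = (1)^2 + (-0.104)^2 + (-0.059)^2 = 1.014297.
  rho(1) = -0.097864 / 1.014297 = -0.0965.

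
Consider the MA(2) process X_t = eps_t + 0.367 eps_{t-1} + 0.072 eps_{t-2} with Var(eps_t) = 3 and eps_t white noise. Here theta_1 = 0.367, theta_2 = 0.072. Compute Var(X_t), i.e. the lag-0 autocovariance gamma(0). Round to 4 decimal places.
\gamma(0) = 3.4196

For an MA(q) process X_t = eps_t + sum_i theta_i eps_{t-i} with
Var(eps_t) = sigma^2, the variance is
  gamma(0) = sigma^2 * (1 + sum_i theta_i^2).
  sum_i theta_i^2 = (0.367)^2 + (0.072)^2 = 0.134689 + 0.005184 = 0.139873.
  gamma(0) = 3 * (1 + 0.139873) = 3 * 1.139873 = 3.419619, which rounds to 3.4196.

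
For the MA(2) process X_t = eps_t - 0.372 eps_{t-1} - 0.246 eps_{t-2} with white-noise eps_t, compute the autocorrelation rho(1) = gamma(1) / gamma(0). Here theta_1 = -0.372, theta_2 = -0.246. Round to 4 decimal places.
\rho(1) = -0.2340

For an MA(q) process with theta_0 = 1, the autocovariance is
  gamma(k) = sigma^2 * sum_{i=0..q-k} theta_i * theta_{i+k},
and rho(k) = gamma(k) / gamma(0). Sigma^2 cancels.
  numerator   = (1)*(-0.372) + (-0.372)*(-0.246) = -0.280488.
  denominator = (1)^2 + (-0.372)^2 + (-0.246)^2 = 1.1989.
  rho(1) = -0.280488 / 1.1989 = -0.2340.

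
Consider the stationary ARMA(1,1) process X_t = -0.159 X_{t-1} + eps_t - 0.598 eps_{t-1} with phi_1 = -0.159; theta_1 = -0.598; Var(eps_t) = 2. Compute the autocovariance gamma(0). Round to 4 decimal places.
\gamma(0) = 3.1758

Multiply the model equation by X_{t-k} and take expectations. With theta_0 = psi_0 = 1 and psi_j the MA(infinity) weights, this gives
  gamma(k) - sum_i phi_i gamma(k-i) = c_k,
  c_k = sigma^2 * sum_{j=k..q} theta_j psi_{j-k}   (c_k = 0 for k > q),
using gamma(-m) = gamma(m).
psi-weights needed (psi_j = theta_j + sum_i phi_i psi_{j-i}):
  psi_1 = theta_1 + phi_1 = -0.598 + (-0.159) = -0.757
Right-hand sides:
  c_0 = sigma^2 (1 + theta_1 psi_1) = 2 * (1 + (-0.598)(-0.757)) = 2 * 1.452686 = 2.905372
  c_1 = sigma^2 theta_1 = 2 * (-0.598) = -1.196
  c_2 = 0
Equations for k = 0 and k = 1 (AR order 1):
  gamma(0) = phi_1 gamma(1) + c_0
  gamma(1) = phi_1 gamma(0) + c_1
Substituting the second into the first: gamma(0) (1 - phi_1^2) = c_0 + phi_1 c_1, so
  gamma(0) = (c_0 + phi_1 c_1) / (1 - phi_1^2) = (2.905372 + (-0.159)(-1.196)) / (1 - (-0.159)^2) = 3.095536 / 0.974719 = 3.175824.
Therefore gamma(0) = 3.1758 (to 4 decimal places).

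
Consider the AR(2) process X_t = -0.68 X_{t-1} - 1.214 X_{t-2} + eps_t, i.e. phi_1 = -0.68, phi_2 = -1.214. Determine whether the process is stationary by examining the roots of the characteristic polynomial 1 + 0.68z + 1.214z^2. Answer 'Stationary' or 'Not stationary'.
\text{Not stationary}

The AR(p) characteristic polynomial is P(z) = 1 + 0.68z + 1.214z^2.
Stationarity requires all roots to lie outside the unit circle, i.e. |z| > 1 for every root.
Set 1 + (0.68) z + (1.214) z^2 = 0, i.e. a z^2 + b z + c = 0 with a = 1.214, b = 0.68, c = 1.
Discriminant D = b^2 - 4ac = (0.68)^2 - 4*(1.214)*1 = 0.4624 - (4.856) = -4.3936.
D < 0, so the roots are the complex-conjugate pair z = (-b +/- i sqrt(-D)) / (2a) = -0.2801 +/- 0.8633i.
For a conjugate pair |z|^2 = z * conj(z) = (product of roots) = c/a = 1/(1.214) = 0.823723, so |z| = sqrt(0.823723) = 0.9076 for both roots.
Moduli of all roots: 0.9076, 0.9076.
All moduli strictly greater than 1? No.
Verdict: Not stationary.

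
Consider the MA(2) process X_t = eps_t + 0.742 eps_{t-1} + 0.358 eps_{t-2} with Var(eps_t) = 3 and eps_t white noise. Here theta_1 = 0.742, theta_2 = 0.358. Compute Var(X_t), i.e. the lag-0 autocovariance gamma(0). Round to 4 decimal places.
\gamma(0) = 5.0362

For an MA(q) process X_t = eps_t + sum_i theta_i eps_{t-i} with
Var(eps_t) = sigma^2, the variance is
  gamma(0) = sigma^2 * (1 + sum_i theta_i^2).
  sum_i theta_i^2 = (0.742)^2 + (0.358)^2 = 0.550564 + 0.128164 = 0.678728.
  gamma(0) = 3 * (1 + 0.678728) = 3 * 1.678728 = 5.036184, which rounds to 5.0362.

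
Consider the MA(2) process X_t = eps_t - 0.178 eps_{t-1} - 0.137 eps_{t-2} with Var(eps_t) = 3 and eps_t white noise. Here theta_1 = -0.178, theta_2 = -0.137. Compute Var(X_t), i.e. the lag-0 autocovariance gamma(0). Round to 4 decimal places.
\gamma(0) = 3.1514

For an MA(q) process X_t = eps_t + sum_i theta_i eps_{t-i} with
Var(eps_t) = sigma^2, the variance is
  gamma(0) = sigma^2 * (1 + sum_i theta_i^2).
  sum_i theta_i^2 = (-0.178)^2 + (-0.137)^2 = 0.031684 + 0.018769 = 0.050453.
  gamma(0) = 3 * (1 + 0.050453) = 3 * 1.050453 = 3.151359, which rounds to 3.1514.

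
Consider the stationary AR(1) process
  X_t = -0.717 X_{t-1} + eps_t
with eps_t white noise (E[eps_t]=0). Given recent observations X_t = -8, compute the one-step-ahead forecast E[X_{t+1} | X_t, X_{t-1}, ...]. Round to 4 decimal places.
E[X_{t+1} \mid \mathcal F_t] = 5.7360

For an AR(p) model X_t = c + sum_i phi_i X_{t-i} + eps_t, the
one-step-ahead conditional mean is
  E[X_{t+1} | X_t, ...] = c + sum_i phi_i X_{t+1-i}.
Substitute known values:
  E[X_{t+1} | ...] = (-0.717) * (-8)
                   = 5.7360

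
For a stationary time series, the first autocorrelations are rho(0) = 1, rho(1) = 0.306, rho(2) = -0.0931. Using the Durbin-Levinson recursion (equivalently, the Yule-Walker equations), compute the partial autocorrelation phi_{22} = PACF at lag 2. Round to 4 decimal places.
\phi_{22} = -0.2060

The PACF at lag k is phi_{kk}, the last component of the solution
to the Yule-Walker system G_k phi = r_k where
  (G_k)_{ij} = rho(|i - j|), (r_k)_i = rho(i), i,j = 1..k.
Equivalently, Durbin-Levinson gives phi_{kk} iteratively:
  phi_{11} = rho(1)
  phi_{kk} = [rho(k) - sum_{j=1..k-1} phi_{k-1,j} rho(k-j)]
            / [1 - sum_{j=1..k-1} phi_{k-1,j} rho(j)],
  phi_{k,j} = phi_{k-1,j} - phi_{kk} phi_{k-1,k-j},  j = 1..k-1.
Step k = 1:
  phi_11 = rho(1) = 0.306.
Step k = 2:
  phi_22 = [rho(2) - phi_11 rho(1)] / [1 - phi_11 rho(1)] = [-0.0931 - (0.306)(0.306)] / [1 - (0.306)(0.306)]
         = -0.186736 / 0.906364 = -0.206.
Therefore phi_{22} = -0.2060.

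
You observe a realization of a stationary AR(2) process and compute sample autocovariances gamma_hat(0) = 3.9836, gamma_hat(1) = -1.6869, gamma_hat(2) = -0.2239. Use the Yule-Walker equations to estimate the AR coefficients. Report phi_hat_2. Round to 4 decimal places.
\hat\phi_{2} = -0.2870

The Yule-Walker equations for an AR(p) process read, in matrix form,
  Gamma_p phi = r_p,   with   (Gamma_p)_{ij} = gamma(|i - j|),
                       (r_p)_i = gamma(i),   i,j = 1..p.
Substitute the sample gammas (Toeplitz matrix and right-hand side of size 2):
  Gamma_p = [[3.9836, -1.6869], [-1.6869, 3.9836]]
  r_p     = [-1.6869, -0.2239]
Written out:
  3.9836 phi_1 - 1.6869 phi_2 = -1.6869
  -1.6869 phi_1 + 3.9836 phi_2 = -0.2239
Solve by Cramer's rule:
  det = gamma(0)^2 - gamma(1)^2 = (3.9836)^2 - (-1.6869)^2 = 15.86906896 - 2.84563161 = 13.02343735
  phi_hat_1 = [gamma(1) gamma(0) - gamma(1) gamma(2)] / det = [(-1.6869)(3.9836) - (-1.6869)(-0.2239)] / 13.02343735 = -7.09763175 / 13.02343735 = -0.545
  phi_hat_2 = [gamma(0) gamma(2) - gamma(1)^2] / det = [(3.9836)(-0.2239) - (-1.6869)^2] / 13.02343735 = -3.73755965 / 13.02343735 = -0.287
So phi_hat = [-0.5450, -0.2870].
Therefore phi_hat_2 = -0.2870.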